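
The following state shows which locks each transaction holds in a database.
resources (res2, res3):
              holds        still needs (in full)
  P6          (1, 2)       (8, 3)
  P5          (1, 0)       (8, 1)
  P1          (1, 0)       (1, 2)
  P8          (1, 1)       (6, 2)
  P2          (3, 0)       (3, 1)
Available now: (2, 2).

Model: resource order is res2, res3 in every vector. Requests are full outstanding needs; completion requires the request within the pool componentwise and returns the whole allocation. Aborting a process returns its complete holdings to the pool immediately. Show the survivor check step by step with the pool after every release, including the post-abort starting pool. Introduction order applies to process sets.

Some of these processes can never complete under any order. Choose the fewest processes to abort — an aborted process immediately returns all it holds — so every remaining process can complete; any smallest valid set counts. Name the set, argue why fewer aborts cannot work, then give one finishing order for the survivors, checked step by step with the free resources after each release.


The answer: abort P6.
Key observation: the returned (1, 2) from P6 is what brings P5 — unrunnable before, under any order — into play at step 4.
No smaller set exists: with zero aborts the deadlock remains.
One survivor order: P2, P1, P8, P5. Step-by-step check (post-abort pool first):
  pool = (3, 4)
  run P2 (needs (3, 1), free (3, 4)); after release of (3, 0) the pool is (6, 4)
  run P1 (needs (1, 2), free (6, 4)); after release of (1, 0) the pool is (7, 4)
  run P8 (needs (6, 2), free (7, 4)); after release of (1, 1) the pool is (8, 5)
  run P5 (needs (8, 1), free (8, 5)); after release of (1, 0) the pool is (9, 5)


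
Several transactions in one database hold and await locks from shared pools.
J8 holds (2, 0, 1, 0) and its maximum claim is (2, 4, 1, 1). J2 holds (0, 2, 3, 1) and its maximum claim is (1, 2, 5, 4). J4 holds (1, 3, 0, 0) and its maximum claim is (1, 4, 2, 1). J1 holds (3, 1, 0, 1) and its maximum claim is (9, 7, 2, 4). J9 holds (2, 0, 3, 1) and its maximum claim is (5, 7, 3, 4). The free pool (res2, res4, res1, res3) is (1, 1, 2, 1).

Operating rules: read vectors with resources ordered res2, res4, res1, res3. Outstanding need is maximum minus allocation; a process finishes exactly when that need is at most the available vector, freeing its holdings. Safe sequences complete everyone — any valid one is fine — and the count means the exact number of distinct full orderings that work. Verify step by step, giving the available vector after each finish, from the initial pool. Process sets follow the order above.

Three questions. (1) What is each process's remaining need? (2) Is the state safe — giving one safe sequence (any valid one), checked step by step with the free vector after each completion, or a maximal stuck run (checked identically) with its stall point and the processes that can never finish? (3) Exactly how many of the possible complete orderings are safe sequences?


(1) Remaining need (order res2, res4, res1, res3):
  J8: (0, 4, 0, 1)
  J2: (1, 0, 2, 3)
  J4: (0, 1, 2, 1)
  J1: (6, 6, 2, 3)
  J9: (3, 7, 0, 3)
(2) The state is UNSAFE.
Key observation: res3 is the bottleneck — with J4, J8 done the pool holds (4, 4, 3, 1), short of every remaining need.
Going as far as possible: J4, J8; after that, nothing fits. Walking it through:
  pool = (1, 1, 2, 1)
  J4 needs (0, 1, 2, 1) <= (1, 1, 2, 1) -> finishes; pool += (1, 3, 0, 0) = (2, 4, 2, 1)
  J8 needs (0, 4, 0, 1) <= (2, 4, 2, 1) -> finishes; pool += (2, 0, 1, 0) = (4, 4, 3, 1)
  J2 still needs (1, 0, 2, 3) but only (4, 4, 3, 1) is free — short on res3
  J1 still needs (6, 6, 2, 3) but only (4, 4, 3, 1) is free — short on res2, res4 and res3
  J9 still needs (3, 7, 0, 3) but only (4, 4, 3, 1) is free — short on res4 and res3
Processes that can never finish: J2, J1 and J9.
(3) The exact count: 0 of the possible complete orderings are safe sequences.


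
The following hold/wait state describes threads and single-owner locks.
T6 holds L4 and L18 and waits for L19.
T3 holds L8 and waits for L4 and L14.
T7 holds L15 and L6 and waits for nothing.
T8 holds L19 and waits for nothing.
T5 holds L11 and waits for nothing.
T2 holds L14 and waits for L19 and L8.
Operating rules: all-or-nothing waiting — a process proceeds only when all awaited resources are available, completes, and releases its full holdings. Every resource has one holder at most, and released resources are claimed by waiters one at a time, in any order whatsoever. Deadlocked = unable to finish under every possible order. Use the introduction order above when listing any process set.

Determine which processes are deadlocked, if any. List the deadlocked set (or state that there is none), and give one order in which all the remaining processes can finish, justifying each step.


Deadlocked: T3 and T2.
Key observation: T3 -> T2 -> T3 is a circular wait — nothing in it can go first; no other process is dragged down with it.
One completion order for the rest: T7, T5, T8, T6.
Walking it through:
  T7: no waits; runs immediately, freeing L15 and L6
  T5: no waits; runs immediately, freeing L11
  T8: no waits; runs immediately, freeing L19
  T6: everything it awaited (L19) is free; runs, freeing L4 and L18


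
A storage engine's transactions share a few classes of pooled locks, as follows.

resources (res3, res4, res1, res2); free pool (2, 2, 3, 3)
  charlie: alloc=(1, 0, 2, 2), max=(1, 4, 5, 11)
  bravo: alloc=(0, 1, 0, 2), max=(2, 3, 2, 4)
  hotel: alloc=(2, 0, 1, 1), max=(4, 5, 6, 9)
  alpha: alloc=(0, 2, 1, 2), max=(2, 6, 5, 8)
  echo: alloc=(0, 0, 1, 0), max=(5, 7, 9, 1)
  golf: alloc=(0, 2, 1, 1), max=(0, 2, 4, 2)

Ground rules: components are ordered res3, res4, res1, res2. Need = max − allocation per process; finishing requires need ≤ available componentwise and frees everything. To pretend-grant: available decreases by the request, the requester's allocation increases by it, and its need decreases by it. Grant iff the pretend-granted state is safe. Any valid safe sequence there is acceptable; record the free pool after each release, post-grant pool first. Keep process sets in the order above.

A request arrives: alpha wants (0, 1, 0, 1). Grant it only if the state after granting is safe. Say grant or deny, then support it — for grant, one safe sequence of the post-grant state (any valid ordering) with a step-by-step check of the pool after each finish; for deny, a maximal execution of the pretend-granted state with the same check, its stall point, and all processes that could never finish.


GRANT. The post-grant state is safe; one safe sequence: golf, bravo, alpha, hotel, charlie, echo.
Key observation: the transfer keeps a workable pool ((2, 1, 3, 2)); golf starts the safe sequence.
Check on the post-grant state, step by step:
  pool = (2, 1, 3, 2)
  run golf (needs (0, 0, 3, 1), free (2, 1, 3, 2)); after release of (0, 2, 1, 1) the pool is (2, 3, 4, 3)
  run bravo (needs (2, 2, 2, 2), free (2, 3, 4, 3)); after release of (0, 1, 0, 2) the pool is (2, 4, 4, 5)
  run alpha (needs (2, 3, 4, 5), free (2, 4, 4, 5)); after release of (0, 3, 1, 3) the pool is (2, 7, 5, 8)
  run hotel (needs (2, 5, 5, 8), free (2, 7, 5, 8)); after release of (2, 0, 1, 1) the pool is (4, 7, 6, 9)
  run charlie (needs (0, 4, 3, 9), free (4, 7, 6, 9)); after release of (1, 0, 2, 2) the pool is (5, 7, 8, 11)
  run echo (needs (5, 7, 8, 1), free (5, 7, 8, 11)); after release of (0, 0, 1, 0) the pool is (5, 7, 9, 11)


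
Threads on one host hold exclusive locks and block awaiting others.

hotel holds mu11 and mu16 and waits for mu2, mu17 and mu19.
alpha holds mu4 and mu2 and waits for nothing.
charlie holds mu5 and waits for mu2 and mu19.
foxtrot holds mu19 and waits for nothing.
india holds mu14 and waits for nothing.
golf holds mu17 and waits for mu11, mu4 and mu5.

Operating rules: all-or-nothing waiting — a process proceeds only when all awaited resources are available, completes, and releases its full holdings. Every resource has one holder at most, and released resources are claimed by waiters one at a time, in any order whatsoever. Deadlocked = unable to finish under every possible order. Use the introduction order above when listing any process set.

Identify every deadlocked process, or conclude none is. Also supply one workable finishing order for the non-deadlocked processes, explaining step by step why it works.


The deadlocked set is hotel and golf.
Key observation: the knot is the closed ring of waits hotel -> golf -> hotel; no other process is dragged down with it.
The rest can finish in the order alpha, foxtrot, india, charlie.
Check, step by step:
  run alpha (it waits on nothing); releases mu4 and mu2
  run foxtrot (it waits on nothing); releases mu19
  run india (it waits on nothing); releases mu14
  run charlie (all its waits — mu2 and mu19 — are resolved); releases mu5


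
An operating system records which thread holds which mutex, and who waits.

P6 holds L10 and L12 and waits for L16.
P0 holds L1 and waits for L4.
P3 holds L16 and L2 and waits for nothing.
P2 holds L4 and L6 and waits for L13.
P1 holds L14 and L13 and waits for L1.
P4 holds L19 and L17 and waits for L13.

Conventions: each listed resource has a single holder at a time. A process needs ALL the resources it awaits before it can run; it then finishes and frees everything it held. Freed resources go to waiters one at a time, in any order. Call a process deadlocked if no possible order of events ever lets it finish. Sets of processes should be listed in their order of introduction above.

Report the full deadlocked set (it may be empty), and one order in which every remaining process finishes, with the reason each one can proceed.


Deadlocked: P0, P2, P1 and P4.
Key observation: the wait chain closes on itself along P0 -> P2 -> P1 -> P0; P4 waits into the deadlock from upstream.
The rest can finish in the order P3, P6.
Step-by-step check:
  P3 waits on nothing -> runs at once and releases L16 and L2
  P6: everything it awaited (L16) is free; runs, freeing L10 and L12


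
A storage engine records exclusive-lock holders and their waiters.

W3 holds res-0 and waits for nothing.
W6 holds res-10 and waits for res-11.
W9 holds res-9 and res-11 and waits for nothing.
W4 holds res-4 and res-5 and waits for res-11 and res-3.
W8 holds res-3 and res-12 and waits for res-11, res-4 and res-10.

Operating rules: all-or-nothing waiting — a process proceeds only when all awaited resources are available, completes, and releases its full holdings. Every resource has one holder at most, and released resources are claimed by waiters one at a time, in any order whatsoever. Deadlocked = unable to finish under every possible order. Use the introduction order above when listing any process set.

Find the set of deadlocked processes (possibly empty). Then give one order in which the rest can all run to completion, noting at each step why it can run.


Deadlocked set: W4 and W8.
Key observation: the knot is the closed ring of waits W4 -> W8 -> W4; no other process is dragged down with it.
A valid finishing order for the others: W3, W9, W6.
Walking it through:
  W3 waits on nothing -> runs at once and releases res-0
  W9 waits on nothing -> runs at once and releases res-9 and res-11
  run W6 (all its waits — res-11 — are resolved); releases res-10


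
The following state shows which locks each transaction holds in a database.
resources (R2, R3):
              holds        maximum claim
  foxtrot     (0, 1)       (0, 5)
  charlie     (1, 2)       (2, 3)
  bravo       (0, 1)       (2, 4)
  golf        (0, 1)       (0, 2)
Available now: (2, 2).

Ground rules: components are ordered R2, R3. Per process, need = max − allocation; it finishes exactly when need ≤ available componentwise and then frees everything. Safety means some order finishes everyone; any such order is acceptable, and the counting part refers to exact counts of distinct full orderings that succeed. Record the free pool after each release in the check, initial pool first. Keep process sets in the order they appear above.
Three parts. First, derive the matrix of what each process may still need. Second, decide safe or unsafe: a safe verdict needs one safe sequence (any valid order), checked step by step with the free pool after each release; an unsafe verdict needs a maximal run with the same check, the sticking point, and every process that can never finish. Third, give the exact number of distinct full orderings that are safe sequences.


(1) Remaining need (order R2, R3):
  foxtrot: (0, 4)
  charlie: (1, 1)
  bravo: (2, 3)
  golf: (0, 1)
(2) SAFE — a valid safe sequence is golf, charlie, bravo, foxtrot.
Key observation: no step in this order meets a requested resource exactly; the smallest headroom is 1, first reached at golf (need (0, 1), pool (2, 2)).
Check, step by step:
  pool = (2, 2)
  golf needs (0, 1) <= (2, 2) -> finishes; pool += (0, 1) = (2, 3)
  charlie needs (1, 1) <= (2, 3) -> finishes; pool += (1, 2) = (3, 5)
  bravo needs (2, 3) <= (3, 5) -> finishes; pool += (0, 1) = (3, 6)
  foxtrot needs (0, 4) <= (3, 6) -> finishes; pool += (0, 1) = (3, 7)
(3) The exact count: 10 of the possible complete orderings are safe sequences.


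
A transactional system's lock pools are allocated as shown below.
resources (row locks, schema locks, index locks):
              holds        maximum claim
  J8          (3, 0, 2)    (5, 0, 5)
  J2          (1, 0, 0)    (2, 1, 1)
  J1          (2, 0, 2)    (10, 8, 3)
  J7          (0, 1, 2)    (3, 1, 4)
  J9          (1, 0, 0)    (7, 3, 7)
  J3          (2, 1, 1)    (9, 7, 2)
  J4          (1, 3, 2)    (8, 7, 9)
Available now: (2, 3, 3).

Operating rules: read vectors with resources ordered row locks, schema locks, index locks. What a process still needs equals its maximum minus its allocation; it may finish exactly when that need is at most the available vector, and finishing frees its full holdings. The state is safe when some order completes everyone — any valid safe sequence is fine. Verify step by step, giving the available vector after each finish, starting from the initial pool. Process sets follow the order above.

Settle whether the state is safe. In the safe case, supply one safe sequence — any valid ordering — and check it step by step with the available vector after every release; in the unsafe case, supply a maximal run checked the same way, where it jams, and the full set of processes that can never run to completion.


The state is SAFE; one workable sequence: J2, J8, J7, J9, J4, J3, J1.
Key observation: J8 marks the first exact bind of the order: its need (2, 0, 3) fits the free (3, 3, 3) with zero slack on a requested resource.
Check, step by step:
  pool = (2, 3, 3)
  run J2 (needs (1, 1, 1), free (2, 3, 3)); after release of (1, 0, 0) the pool is (3, 3, 3)
  run J8 (needs (2, 0, 3), free (3, 3, 3)); after release of (3, 0, 2) the pool is (6, 3, 5)
  run J7 (needs (3, 0, 2), free (6, 3, 5)); after release of (0, 1, 2) the pool is (6, 4, 7)
  run J9 (needs (6, 3, 7), free (6, 4, 7)); after release of (1, 0, 0) the pool is (7, 4, 7)
  run J4 (needs (7, 4, 7), free (7, 4, 7)); after release of (1, 3, 2) the pool is (8, 7, 9)
  run J3 (needs (7, 6, 1), free (8, 7, 9)); after release of (2, 1, 1) the pool is (10, 8, 10)
  run J1 (needs (8, 8, 1), free (10, 8, 10)); after release of (2, 0, 2) the pool is (12, 8, 12)


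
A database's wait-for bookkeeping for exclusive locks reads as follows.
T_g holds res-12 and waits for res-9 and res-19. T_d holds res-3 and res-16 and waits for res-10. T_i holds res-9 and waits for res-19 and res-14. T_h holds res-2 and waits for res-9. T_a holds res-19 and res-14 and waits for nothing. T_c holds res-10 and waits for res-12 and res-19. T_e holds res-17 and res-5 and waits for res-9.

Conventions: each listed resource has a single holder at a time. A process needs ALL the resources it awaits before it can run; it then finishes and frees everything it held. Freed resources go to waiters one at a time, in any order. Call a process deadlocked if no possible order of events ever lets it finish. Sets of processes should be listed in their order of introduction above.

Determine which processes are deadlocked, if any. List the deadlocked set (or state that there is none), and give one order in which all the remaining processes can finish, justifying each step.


Nothing here is deadlocked.
Key observation: the wait graph is acyclic; completion cascades from the unblocked processes through everyone else.
One completion order for the rest: T_a, T_i, T_g, T_c, T_d, T_e, T_h.
Walking it through:
  run T_a (it waits on nothing); releases res-19 and res-14
  T_i waits on res-19 and res-14 — all released -> runs and releases res-9
  T_g waits on res-9 and res-19 — all released -> runs and releases res-12
  T_c waits on res-12 and res-19 — all released -> runs and releases res-10
  T_d waits on res-10 — all released -> runs and releases res-3 and res-16
  T_e waits on res-9 — all released -> runs and releases res-17 and res-5
  T_h waits on res-9 — all released -> runs and releases res-2


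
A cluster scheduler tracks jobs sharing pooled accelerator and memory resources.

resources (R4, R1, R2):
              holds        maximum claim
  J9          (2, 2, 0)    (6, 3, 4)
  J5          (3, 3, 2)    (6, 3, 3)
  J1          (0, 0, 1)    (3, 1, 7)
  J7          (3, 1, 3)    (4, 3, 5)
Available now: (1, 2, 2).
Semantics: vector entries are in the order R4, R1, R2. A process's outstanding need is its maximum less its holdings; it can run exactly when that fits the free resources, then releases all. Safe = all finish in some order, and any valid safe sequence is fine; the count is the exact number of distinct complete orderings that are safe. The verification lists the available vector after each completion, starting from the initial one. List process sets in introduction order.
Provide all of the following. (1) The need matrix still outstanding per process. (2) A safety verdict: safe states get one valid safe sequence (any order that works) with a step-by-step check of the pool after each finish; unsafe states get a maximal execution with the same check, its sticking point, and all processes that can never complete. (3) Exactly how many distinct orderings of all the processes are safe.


(1) Remaining need (order R4, R1, R2):
  J9: (4, 1, 4)
  J5: (3, 0, 1)
  J1: (3, 1, 6)
  J7: (1, 2, 2)
(2) SAFE, for example via the order J7, J5, J1, J9.
Key observation: at J7 the run first touches a limit — (1, 2, 2) against (1, 2, 2), exact on a resource it actually requests.
Walking it through:
  pool = (1, 2, 2)
  J7: need (1, 2, 2) fits (1, 2, 2); releases (3, 1, 3), pool now (4, 3, 5)
  J5: need (3, 0, 1) fits (4, 3, 5); releases (3, 3, 2), pool now (7, 6, 7)
  J1: need (3, 1, 6) fits (7, 6, 7); releases (0, 0, 1), pool now (7, 6, 8)
  J9: need (4, 1, 4) fits (7, 6, 8); releases (2, 2, 0), pool now (9, 8, 8)
(3) The exact count: 3 of the possible complete orderings are safe sequences.


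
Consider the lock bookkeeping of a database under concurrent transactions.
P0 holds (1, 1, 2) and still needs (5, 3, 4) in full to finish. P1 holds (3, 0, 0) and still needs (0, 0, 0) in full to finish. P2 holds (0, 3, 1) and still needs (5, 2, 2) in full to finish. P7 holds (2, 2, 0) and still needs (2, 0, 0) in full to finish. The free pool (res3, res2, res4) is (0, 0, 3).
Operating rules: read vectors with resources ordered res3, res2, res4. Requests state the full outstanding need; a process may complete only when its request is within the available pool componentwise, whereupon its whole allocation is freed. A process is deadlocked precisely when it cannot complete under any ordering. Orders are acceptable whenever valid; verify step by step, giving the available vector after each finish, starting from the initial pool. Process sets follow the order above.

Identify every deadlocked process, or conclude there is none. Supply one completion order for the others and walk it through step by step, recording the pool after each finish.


No process is deadlocked.
Key observation: beginning at P1, releases accumulate fast enough that every process eventually fits.
One completion order for the rest: P1, P7, P2, P0. Verifying each step:
  pool = (0, 0, 3)
  run P1 (needs (0, 0, 0), free (0, 0, 3)); after release of (3, 0, 0) the pool is (3, 0, 3)
  run P7 (needs (2, 0, 0), free (3, 0, 3)); after release of (2, 2, 0) the pool is (5, 2, 3)
  run P2 (needs (5, 2, 2), free (5, 2, 3)); after release of (0, 3, 1) the pool is (5, 5, 4)
  run P0 (needs (5, 3, 4), free (5, 5, 4)); after release of (1, 1, 2) the pool is (6, 6, 6)


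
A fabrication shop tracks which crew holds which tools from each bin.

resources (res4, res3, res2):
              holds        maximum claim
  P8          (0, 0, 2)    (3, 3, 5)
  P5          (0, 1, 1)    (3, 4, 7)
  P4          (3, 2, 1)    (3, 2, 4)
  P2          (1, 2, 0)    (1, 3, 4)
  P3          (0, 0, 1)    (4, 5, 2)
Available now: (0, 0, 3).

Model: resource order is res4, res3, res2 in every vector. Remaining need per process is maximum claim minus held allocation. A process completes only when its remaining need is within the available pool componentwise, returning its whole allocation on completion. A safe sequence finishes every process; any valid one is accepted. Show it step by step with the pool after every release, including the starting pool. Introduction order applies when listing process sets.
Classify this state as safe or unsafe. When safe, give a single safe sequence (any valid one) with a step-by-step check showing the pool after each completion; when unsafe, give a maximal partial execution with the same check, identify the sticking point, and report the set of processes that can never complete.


The state is SAFE; one workable sequence: P4, P2, P8, P5, P3.
Key observation: reading the order forward, P4 is the first process whose need (0, 0, 3) meets the free pool (0, 0, 3) exactly on a resource it requests.
Step-by-step check:
  pool = (0, 0, 3)
  P4: need (0, 0, 3) fits (0, 0, 3); releases (3, 2, 1), pool now (3, 2, 4)
  P2: need (0, 1, 4) fits (3, 2, 4); releases (1, 2, 0), pool now (4, 4, 4)
  P8: need (3, 3, 3) fits (4, 4, 4); releases (0, 0, 2), pool now (4, 4, 6)
  P5: need (3, 3, 6) fits (4, 4, 6); releases (0, 1, 1), pool now (4, 5, 7)
  P3: need (4, 5, 1) fits (4, 5, 7); releases (0, 0, 1), pool now (4, 5, 8)


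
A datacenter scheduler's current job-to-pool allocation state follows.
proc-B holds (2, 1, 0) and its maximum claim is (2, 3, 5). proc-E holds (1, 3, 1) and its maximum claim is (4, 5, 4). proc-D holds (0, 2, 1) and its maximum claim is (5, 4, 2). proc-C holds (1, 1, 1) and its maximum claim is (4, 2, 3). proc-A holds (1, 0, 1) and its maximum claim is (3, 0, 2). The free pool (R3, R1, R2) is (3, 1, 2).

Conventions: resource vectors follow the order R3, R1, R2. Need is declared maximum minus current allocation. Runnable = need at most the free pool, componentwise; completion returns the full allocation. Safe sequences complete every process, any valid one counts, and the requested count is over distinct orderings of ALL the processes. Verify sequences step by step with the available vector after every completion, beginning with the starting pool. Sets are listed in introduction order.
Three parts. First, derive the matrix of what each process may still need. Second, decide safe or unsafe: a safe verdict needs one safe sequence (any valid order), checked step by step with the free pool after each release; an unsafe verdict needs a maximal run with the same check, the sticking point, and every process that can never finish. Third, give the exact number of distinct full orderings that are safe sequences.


(1) Outstanding need per process (order R3, R1, R2):
  proc-B: (0, 2, 5)
  proc-E: (3, 2, 3)
  proc-D: (5, 2, 1)
  proc-C: (3, 1, 2)
  proc-A: (2, 0, 1)
(2) SAFE. One safe sequence: proc-C, proc-E, proc-D, proc-B, proc-A.
Key observation: the order's first zero-slack moment is proc-C ((3, 1, 2) needed, (3, 1, 2) free — a requested resource with nothing to spare).
Walking it through:
  pool = (3, 1, 2)
  run proc-C (needs (3, 1, 2), free (3, 1, 2)); after release of (1, 1, 1) the pool is (4, 2, 3)
  run proc-E (needs (3, 2, 3), free (4, 2, 3)); after release of (1, 3, 1) the pool is (5, 5, 4)
  run proc-D (needs (5, 2, 1), free (5, 5, 4)); after release of (0, 2, 1) the pool is (5, 7, 5)
  run proc-B (needs (0, 2, 5), free (5, 7, 5)); after release of (2, 1, 0) the pool is (7, 8, 5)
  run proc-A (needs (2, 0, 1), free (7, 8, 5)); after release of (1, 0, 1) the pool is (8, 8, 6)
(3) The exact count: 12 of the possible complete orderings are safe sequences.


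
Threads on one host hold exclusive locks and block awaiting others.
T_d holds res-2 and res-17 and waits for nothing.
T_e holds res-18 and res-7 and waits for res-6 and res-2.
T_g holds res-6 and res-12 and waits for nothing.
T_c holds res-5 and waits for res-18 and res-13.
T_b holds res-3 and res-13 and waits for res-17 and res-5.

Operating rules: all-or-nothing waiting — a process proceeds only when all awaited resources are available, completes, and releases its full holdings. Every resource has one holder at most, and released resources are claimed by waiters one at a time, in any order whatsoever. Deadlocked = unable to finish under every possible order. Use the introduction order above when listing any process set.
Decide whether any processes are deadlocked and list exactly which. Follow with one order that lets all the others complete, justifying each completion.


Deadlocked set: T_c and T_b.
Key observation: nobody on the ring T_c -> T_b -> T_c can start until another member finishes, which never happens; no other process is dragged down with it.
One completion order for the rest: T_d, T_g, T_e.
Verifying each step:
  T_d waits on nothing -> runs at once and releases res-2 and res-17
  T_g waits on nothing -> runs at once and releases res-6 and res-12
  T_e waits on res-6 and res-2 — all released -> runs and releases res-18 and res-7


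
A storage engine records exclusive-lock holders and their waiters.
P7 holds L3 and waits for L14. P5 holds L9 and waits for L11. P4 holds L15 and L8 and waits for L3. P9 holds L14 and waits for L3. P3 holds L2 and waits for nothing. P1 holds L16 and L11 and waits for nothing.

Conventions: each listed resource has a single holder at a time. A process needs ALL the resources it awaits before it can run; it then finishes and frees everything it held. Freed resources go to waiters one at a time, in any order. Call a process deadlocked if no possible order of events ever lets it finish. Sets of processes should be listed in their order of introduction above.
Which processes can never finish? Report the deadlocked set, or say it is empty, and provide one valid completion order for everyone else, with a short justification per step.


Deadlocked set: P7, P4 and P9.
Key observation: along P7 -> P9 -> P7, each member waits on what the next one holds — a deadlock; P4 waits into the deadlock from upstream.
One completion order for the rest: P1, P3, P5.
Verifying each step:
  P1: no waits; runs immediately, freeing L16 and L11
  P3: no waits; runs immediately, freeing L2
  run P5 (all its waits — L11 — are resolved); releases L9


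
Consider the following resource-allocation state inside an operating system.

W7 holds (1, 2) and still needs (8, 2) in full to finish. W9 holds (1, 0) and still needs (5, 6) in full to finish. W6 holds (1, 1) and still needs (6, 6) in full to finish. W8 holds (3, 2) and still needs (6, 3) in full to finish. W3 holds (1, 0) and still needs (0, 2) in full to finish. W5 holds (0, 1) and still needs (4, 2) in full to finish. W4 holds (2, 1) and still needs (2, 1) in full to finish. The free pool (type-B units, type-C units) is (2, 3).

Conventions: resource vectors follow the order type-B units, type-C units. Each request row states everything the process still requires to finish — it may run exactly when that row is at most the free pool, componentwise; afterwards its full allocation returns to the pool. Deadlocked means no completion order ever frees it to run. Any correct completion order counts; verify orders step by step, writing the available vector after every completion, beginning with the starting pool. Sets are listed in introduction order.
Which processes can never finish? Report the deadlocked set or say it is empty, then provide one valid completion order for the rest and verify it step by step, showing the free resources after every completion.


Deadlocked set: W7, W9, W6 and W8.
Key observation: after W4, W3, W5 the pool peaks at (5, 5), and each blocked process is short somewhere: W7 on type-B units; W9 on type-C units; W6 on type-B units, type-C units; W8 on type-B units.
The rest can finish in the order W4, W3, W5. Step-by-step check:
  pool = (2, 3)
  W4 needs (2, 1) <= (2, 3) -> finishes; pool += (2, 1) = (4, 4)
  W3 needs (0, 2) <= (4, 4) -> finishes; pool += (1, 0) = (5, 4)
  W5 needs (4, 2) <= (5, 4) -> finishes; pool += (0, 1) = (5, 5)
The blocked processes can never fit:
  W7 still needs (8, 2) but only (5, 5) is free — short on type-B units
  W9 still needs (5, 6) but only (5, 5) is free — short on type-C units
  W6 still needs (6, 6) but only (5, 5) is free — short on type-B units and type-C units
  W8 still needs (6, 3) but only (5, 5) is free — short on type-B units


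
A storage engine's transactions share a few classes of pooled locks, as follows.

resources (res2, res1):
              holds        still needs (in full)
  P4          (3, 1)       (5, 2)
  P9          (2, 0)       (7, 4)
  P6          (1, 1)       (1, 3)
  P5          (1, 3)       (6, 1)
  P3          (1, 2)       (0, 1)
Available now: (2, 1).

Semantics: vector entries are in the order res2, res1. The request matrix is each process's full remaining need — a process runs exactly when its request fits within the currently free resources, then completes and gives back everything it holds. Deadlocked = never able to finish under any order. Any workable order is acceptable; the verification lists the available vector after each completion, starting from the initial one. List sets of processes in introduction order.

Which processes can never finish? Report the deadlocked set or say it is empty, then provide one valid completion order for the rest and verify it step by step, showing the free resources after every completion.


The deadlocked set is P4, P9 and P5.
Key observation: after P3, P6 complete, (4, 4) is the best the pool ever gets, yet each leftover process wants more res2.
A valid finishing order for the others: P3, P6. Walking it through:
  pool = (2, 1)
  P3: need (0, 1) fits (2, 1); releases (1, 2), pool now (3, 3)
  P6: need (1, 3) fits (3, 3); releases (1, 1), pool now (4, 4)
The blocked processes can never fit:
  P4 cannot run: need (5, 2) vs free (4, 4) (insufficient res2)
  P9 cannot run: need (7, 4) vs free (4, 4) (insufficient res2)
  P5 cannot run: need (6, 1) vs free (4, 4) (insufficient res2)


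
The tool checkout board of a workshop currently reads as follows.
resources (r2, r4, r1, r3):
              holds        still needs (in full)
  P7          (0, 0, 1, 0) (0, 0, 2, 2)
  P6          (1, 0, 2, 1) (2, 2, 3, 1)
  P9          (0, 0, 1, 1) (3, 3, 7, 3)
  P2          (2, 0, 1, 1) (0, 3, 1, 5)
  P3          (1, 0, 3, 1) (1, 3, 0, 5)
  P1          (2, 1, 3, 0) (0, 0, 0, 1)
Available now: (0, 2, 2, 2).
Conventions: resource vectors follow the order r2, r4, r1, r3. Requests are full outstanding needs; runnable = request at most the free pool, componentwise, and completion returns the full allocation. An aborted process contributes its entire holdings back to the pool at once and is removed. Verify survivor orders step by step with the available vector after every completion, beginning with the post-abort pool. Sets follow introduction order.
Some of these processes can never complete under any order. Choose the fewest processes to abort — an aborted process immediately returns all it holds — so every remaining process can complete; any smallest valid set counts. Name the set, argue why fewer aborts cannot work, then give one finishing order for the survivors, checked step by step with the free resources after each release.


Minimum abort set: P3.
Key observation: P2 had no path to completion before; after the abort of P3 ((1, 0, 3, 1) returned), step 5 is where it fits.
No smaller set exists: with zero aborts the deadlock remains.
Survivors finish in the order: P1, P6, P7, P9, P2. Step-by-step check (pool after the aborts first):
  pool = (1, 2, 5, 3)
  P1 needs (0, 0, 0, 1) <= (1, 2, 5, 3) -> finishes; pool += (2, 1, 3, 0) = (3, 3, 8, 3)
  P6 needs (2, 2, 3, 1) <= (3, 3, 8, 3) -> finishes; pool += (1, 0, 2, 1) = (4, 3, 10, 4)
  P7 needs (0, 0, 2, 2) <= (4, 3, 10, 4) -> finishes; pool += (0, 0, 1, 0) = (4, 3, 11, 4)
  P9 needs (3, 3, 7, 3) <= (4, 3, 11, 4) -> finishes; pool += (0, 0, 1, 1) = (4, 3, 12, 5)
  P2 needs (0, 3, 1, 5) <= (4, 3, 12, 5) -> finishes; pool += (2, 0, 1, 1) = (6, 3, 13, 6)


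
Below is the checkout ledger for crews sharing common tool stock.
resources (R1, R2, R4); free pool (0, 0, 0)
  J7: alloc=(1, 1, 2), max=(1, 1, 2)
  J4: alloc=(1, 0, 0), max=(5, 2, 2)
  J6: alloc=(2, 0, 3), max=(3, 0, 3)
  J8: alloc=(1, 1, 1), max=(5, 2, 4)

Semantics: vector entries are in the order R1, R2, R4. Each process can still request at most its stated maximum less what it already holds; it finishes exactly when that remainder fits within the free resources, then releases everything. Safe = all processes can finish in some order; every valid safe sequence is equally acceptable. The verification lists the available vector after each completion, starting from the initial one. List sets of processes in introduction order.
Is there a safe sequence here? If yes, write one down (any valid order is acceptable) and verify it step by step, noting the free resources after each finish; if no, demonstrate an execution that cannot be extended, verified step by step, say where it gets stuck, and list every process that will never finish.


The state is UNSAFE.
Key observation: the pool after J7, J6 is (3, 1, 5); every surviving request exceeds it in R1, so progress ends there.
The run J7, J6 cannot be extended any further. Check, step by step:
  pool = (0, 0, 0)
  J7 needs (0, 0, 0) <= (0, 0, 0) -> finishes; pool += (1, 1, 2) = (1, 1, 2)
  J6 needs (1, 0, 0) <= (1, 1, 2) -> finishes; pool += (2, 0, 3) = (3, 1, 5)
  J4 still needs (4, 2, 2) but only (3, 1, 5) is free — short on R1 and R2
  J8 still needs (4, 1, 3) but only (3, 1, 5) is free — short on R1
Processes that can never finish: J4 and J8.


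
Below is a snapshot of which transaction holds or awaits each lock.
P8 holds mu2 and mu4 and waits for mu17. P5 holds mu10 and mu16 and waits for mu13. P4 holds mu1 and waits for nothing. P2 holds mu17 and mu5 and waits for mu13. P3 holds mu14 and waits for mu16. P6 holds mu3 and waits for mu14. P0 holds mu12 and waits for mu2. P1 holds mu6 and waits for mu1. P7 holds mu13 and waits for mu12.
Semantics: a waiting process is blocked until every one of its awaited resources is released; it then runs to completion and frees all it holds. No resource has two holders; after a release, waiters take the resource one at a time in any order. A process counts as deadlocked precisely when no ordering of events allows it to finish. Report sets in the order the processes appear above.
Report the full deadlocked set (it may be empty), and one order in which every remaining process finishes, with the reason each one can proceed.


Deadlocked: P8, P5, P2, P3, P6, P0 and P7.
Key observation: nobody on the ring P8 -> P2 -> P7 -> P0 -> P8 can start until another member finishes, which never happens; P5, P3 and P6 wait into the deadlock from upstream.
One completion order for the rest: P4, P1.
Check, step by step:
  P4 waits on nothing -> runs at once and releases mu1
  P1 waits on mu1 — all released -> runs and releases mu6


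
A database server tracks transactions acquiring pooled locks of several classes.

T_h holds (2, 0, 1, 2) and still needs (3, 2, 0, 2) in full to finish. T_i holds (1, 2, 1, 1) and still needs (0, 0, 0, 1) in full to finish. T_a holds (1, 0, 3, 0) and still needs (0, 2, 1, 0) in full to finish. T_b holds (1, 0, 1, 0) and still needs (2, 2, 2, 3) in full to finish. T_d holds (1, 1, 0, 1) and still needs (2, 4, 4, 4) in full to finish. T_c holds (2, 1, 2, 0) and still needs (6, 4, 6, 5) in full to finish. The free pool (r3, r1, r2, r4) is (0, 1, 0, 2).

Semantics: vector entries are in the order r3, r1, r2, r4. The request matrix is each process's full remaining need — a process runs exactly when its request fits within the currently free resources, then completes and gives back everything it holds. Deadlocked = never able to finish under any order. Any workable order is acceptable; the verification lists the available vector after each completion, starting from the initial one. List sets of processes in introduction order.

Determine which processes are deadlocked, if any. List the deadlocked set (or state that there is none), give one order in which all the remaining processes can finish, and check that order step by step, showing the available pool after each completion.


Deadlocked: T_d and T_c.
Key observation: the pool after T_i, T_a, T_b, T_h is (5, 3, 6, 5); every surviving request exceeds it in r1, so progress ends there.
A valid finishing order for the others: T_i, T_a, T_b, T_h. Check, step by step:
  pool = (0, 1, 0, 2)
  T_i needs (0, 0, 0, 1) <= (0, 1, 0, 2) -> finishes; pool += (1, 2, 1, 1) = (1, 3, 1, 3)
  T_a needs (0, 2, 1, 0) <= (1, 3, 1, 3) -> finishes; pool += (1, 0, 3, 0) = (2, 3, 4, 3)
  T_b needs (2, 2, 2, 3) <= (2, 3, 4, 3) -> finishes; pool += (1, 0, 1, 0) = (3, 3, 5, 3)
  T_h needs (3, 2, 0, 2) <= (3, 3, 5, 3) -> finishes; pool += (2, 0, 1, 2) = (5, 3, 6, 5)
The blocked processes can never fit:
  T_d cannot run: need (2, 4, 4, 4) vs free (5, 3, 6, 5) (insufficient r1)
  T_c cannot run: need (6, 4, 6, 5) vs free (5, 3, 6, 5) (insufficient r3 and r1)


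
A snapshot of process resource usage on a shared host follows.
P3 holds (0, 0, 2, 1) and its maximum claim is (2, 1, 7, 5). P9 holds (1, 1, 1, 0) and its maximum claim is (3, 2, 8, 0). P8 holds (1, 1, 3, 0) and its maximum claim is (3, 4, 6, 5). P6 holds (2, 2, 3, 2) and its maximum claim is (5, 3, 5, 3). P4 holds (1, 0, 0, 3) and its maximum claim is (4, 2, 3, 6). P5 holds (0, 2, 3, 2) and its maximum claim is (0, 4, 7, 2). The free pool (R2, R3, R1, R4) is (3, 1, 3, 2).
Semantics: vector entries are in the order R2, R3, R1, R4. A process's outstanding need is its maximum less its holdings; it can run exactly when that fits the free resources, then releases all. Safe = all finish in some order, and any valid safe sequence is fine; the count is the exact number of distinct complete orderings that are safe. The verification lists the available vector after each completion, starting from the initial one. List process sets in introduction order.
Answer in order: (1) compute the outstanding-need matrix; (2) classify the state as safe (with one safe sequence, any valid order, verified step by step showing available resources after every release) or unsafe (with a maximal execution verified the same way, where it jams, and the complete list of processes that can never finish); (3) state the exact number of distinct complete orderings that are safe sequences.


(1) Remaining need (order R2, R3, R1, R4):
  P3: (2, 1, 5, 4)
  P9: (2, 1, 7, 0)
  P8: (2, 3, 3, 5)
  P6: (3, 1, 2, 1)
  P4: (3, 2, 3, 3)
  P5: (0, 2, 4, 0)
(2) SAFE. One safe sequence: P6, P3, P5, P4, P8, P9.
Key observation: P6 marks the first exact bind of the order: its need (3, 1, 2, 1) fits the free (3, 1, 3, 2) with zero slack on a requested resource.
Verifying each step:
  pool = (3, 1, 3, 2)
  P6 needs (3, 1, 2, 1) <= (3, 1, 3, 2) -> finishes; pool += (2, 2, 3, 2) = (5, 3, 6, 4)
  P3 needs (2, 1, 5, 4) <= (5, 3, 6, 4) -> finishes; pool += (0, 0, 2, 1) = (5, 3, 8, 5)
  P5 needs (0, 2, 4, 0) <= (5, 3, 8, 5) -> finishes; pool += (0, 2, 3, 2) = (5, 5, 11, 7)
  P4 needs (3, 2, 3, 3) <= (5, 5, 11, 7) -> finishes; pool += (1, 0, 0, 3) = (6, 5, 11, 10)
  P8 needs (2, 3, 3, 5) <= (6, 5, 11, 10) -> finishes; pool += (1, 1, 3, 0) = (7, 6, 14, 10)
  P9 needs (2, 1, 7, 0) <= (7, 6, 14, 10) -> finishes; pool += (1, 1, 1, 0) = (8, 7, 15, 10)
(3) Exactly 66 of the possible complete orderings are safe sequences.
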